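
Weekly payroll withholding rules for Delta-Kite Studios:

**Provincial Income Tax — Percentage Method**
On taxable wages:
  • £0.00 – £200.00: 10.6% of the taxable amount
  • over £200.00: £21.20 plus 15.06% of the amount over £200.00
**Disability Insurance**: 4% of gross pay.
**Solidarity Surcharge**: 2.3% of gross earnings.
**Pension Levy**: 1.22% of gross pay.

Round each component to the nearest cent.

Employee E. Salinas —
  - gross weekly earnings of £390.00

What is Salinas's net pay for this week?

£310.86

Provincial Income Tax: taxable = £390.00
  £21.20 + 15.06% × (£390.00 − £200.00) = £21.20 + 15.06% × £190.00 = £49.81
Disability Insurance: 4% × £390.00 = £15.60
Solidarity Surcharge: 2.3% × £390.00 = £8.97
Pension Levy: 1.22% × £390.00 = £4.76
Total withheld: £49.81 + £15.60 + £8.97 + £4.76 = £79.14
Net pay: £390.00 − £79.14 = £310.86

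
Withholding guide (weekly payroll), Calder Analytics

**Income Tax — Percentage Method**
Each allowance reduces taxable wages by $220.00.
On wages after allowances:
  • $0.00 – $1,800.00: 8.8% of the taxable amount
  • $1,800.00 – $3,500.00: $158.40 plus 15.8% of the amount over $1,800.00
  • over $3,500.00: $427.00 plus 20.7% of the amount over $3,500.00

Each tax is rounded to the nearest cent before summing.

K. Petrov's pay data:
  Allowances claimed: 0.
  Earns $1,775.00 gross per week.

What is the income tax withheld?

$156.20

Income Tax: taxable = $1,775.00
  8.8% × $1,775.00 = $156.20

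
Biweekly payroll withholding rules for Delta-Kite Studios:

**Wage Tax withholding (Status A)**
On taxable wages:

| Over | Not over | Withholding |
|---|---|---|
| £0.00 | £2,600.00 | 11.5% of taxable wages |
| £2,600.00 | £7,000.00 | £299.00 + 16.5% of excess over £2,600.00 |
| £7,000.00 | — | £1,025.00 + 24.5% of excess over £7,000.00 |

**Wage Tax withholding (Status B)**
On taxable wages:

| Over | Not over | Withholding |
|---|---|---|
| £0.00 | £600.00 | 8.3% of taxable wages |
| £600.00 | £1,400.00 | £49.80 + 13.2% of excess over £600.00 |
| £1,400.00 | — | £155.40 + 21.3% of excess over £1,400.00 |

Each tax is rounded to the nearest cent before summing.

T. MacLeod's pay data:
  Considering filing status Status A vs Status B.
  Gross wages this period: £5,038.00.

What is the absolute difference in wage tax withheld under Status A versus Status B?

£229.02

Wage Tax (Status A): taxable = £5,038.00
  £299.00 + 16.5% × (£5,038.00 − £2,600.00) = £299.00 + 16.5% × £2,438.00 = £701.27
Wage Tax (Status B): taxable = £5,038.00
  £155.40 + 21.3% × (£5,038.00 − £1,400.00) = £155.40 + 21.3% × £3,638.00 = £930.29
Difference: |£701.27 − £930.29| = £229.02 (higher under Status B)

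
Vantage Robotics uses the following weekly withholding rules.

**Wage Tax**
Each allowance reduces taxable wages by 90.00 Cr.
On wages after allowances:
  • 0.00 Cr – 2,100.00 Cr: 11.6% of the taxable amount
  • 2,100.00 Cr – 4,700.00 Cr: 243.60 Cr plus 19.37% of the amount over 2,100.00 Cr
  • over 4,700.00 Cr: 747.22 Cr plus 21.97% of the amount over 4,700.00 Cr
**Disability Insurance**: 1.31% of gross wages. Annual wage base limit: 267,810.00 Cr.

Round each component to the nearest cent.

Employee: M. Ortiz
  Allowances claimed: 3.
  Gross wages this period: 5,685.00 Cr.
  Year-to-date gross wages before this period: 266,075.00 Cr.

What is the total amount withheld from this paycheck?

927.04 Cr

Wage Tax: taxable = 5,685.00 Cr − 3×90.00 Cr = 5,415.00 Cr
  747.22 Cr + 21.97% × (5,415.00 Cr − 4,700.00 Cr) = 747.22 Cr + 21.97% × 715.00 Cr = 904.31 Cr
Disability Insurance: cap 267,810.00 Cr − YTD 266,075.00 Cr = 1,735.00 Cr subject; 1.31% × 1,735.00 Cr = 22.73 Cr
Total: 904.31 Cr + 22.73 Cr = 927.04 Cr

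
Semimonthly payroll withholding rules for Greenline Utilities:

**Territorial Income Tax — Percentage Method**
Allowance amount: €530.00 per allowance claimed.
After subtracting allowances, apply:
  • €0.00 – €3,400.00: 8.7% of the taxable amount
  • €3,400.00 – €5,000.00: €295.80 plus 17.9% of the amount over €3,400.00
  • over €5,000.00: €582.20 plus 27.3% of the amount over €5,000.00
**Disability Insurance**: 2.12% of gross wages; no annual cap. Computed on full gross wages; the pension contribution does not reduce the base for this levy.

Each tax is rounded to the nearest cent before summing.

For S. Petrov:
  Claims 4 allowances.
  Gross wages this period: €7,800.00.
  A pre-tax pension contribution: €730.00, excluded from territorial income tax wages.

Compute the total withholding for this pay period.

Territorial Income Tax: taxable = €7,800.00 − €730.00 − 4×€530.00 = €4,950.00
  €295.80 + 17.9% × (€4,950.00 − €3,400.00) = €295.80 + 17.9% × €1,550.00 = €573.25
Disability Insurance: 2.12% × €7,800.00 = €165.36
Total: €573.25 + €165.36 = €738.61

€738.61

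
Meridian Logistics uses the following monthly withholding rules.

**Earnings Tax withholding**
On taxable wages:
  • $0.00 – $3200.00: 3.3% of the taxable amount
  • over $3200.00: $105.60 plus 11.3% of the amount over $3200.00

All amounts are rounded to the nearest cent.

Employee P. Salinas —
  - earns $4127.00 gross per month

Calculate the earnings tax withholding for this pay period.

$210.35

Earnings Tax: taxable = $4127.00
  $105.60 + 11.3% × ($4127.00 − $3200.00) = $105.60 + 11.3% × $927.00 = $210.35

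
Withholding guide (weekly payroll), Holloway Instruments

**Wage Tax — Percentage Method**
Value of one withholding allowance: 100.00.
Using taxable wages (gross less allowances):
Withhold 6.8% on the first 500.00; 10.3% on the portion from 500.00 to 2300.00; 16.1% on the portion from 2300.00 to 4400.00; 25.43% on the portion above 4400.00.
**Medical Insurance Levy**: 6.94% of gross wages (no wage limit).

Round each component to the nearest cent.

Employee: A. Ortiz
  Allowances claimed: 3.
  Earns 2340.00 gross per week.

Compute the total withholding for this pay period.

355.02

Wage Tax: taxable = 2340.00 − 3×100.00 = 2040.00
  34.00 + 10.3% × (2040.00 − 500.00) = 34.00 + 10.3% × 1540.00 = 192.62
Medical Insurance Levy: 6.94% × 2340.00 = 162.40
Total: 192.62 + 162.40 = 355.02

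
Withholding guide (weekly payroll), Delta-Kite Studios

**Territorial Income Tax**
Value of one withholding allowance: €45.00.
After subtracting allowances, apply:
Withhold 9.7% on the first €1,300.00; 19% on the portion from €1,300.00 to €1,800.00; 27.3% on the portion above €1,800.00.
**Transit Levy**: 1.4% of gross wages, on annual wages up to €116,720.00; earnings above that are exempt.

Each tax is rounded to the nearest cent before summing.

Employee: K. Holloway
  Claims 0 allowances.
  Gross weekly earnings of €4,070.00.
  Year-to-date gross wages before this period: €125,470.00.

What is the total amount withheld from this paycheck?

€840.81

Territorial Income Tax: taxable = €4,070.00
  €221.10 + 27.3% × (€4,070.00 − €1,800.00) = €221.10 + 27.3% × €2,270.00 = €840.81
Transit Levy: YTD €125,470.00 ≥ cap €116,720.00 → €0.00
Total: €840.81 + €0.00 = €840.81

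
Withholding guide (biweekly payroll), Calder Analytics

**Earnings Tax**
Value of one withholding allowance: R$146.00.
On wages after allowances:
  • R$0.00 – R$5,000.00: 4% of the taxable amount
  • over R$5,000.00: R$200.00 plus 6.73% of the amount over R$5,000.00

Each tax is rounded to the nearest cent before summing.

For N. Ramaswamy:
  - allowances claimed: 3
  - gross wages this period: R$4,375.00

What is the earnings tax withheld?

Earnings Tax: taxable = R$4,375.00 − 3×R$146.00 = R$3,937.00
  4% × R$3,937.00 = R$157.48

R$157.48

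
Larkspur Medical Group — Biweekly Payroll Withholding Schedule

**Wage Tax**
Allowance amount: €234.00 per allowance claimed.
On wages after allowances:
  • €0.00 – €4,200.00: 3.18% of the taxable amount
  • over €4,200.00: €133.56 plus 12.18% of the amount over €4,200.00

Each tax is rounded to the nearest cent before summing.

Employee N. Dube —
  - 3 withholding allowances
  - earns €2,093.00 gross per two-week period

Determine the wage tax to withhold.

€44.23

Wage Tax: taxable = €2,093.00 − 3×€234.00 = €1,391.00
  3.18% × €1,391.00 = €44.23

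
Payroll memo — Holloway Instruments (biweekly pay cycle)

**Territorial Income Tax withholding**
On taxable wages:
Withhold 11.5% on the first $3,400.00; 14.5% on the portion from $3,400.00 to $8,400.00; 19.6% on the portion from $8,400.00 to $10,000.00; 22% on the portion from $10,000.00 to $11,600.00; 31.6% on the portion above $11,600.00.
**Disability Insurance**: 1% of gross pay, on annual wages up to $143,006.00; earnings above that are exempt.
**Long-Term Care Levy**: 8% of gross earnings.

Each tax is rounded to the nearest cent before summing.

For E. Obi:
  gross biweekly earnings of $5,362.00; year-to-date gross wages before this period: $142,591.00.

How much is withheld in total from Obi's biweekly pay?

Territorial Income Tax: taxable = $5,362.00
  $391.00 + 14.5% × ($5,362.00 − $3,400.00) = $391.00 + 14.5% × $1,962.00 = $675.49
Disability Insurance: cap $143,006.00 − YTD $142,591.00 = $415.00 subject; 1% × $415.00 = $4.15
Long-Term Care Levy: 8% × $5,362.00 = $428.96
Total: $675.49 + $4.15 + $428.96 = $1,108.60

$1,108.60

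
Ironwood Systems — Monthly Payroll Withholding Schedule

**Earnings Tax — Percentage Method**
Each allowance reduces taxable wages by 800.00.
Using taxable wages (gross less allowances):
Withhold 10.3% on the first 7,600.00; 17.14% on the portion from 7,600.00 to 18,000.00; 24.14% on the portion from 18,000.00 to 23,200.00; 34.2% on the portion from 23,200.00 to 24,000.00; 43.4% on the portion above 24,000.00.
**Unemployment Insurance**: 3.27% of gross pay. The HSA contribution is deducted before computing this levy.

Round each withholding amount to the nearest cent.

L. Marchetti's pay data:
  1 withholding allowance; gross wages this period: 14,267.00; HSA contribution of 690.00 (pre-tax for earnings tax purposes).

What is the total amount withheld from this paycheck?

Earnings Tax: taxable = 14,267.00 − 690.00 − 1×800.00 = 12,777.00
  782.80 + 17.14% × (12,777.00 − 7,600.00) = 782.80 + 17.14% × 5,177.00 = 1,670.14
Unemployment Insurance: 3.27% × 13,577.00 = 443.97
Total: 1,670.14 + 443.97 = 2,114.11

2,114.11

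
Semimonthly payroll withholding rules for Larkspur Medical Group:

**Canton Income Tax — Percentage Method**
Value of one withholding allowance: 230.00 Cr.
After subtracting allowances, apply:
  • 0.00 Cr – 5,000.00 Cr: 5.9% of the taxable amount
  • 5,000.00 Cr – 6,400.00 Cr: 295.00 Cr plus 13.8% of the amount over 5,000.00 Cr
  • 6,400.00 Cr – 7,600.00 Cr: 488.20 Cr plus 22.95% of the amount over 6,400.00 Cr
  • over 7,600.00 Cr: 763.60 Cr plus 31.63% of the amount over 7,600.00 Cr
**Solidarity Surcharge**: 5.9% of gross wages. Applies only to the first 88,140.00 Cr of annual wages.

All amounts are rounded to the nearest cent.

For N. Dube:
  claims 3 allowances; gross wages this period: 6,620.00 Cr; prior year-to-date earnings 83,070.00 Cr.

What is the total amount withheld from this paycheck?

722.47 Cr

Canton Income Tax: taxable = 6,620.00 Cr − 3×230.00 Cr = 5,930.00 Cr
  295.00 Cr + 13.8% × (5,930.00 Cr − 5,000.00 Cr) = 295.00 Cr + 13.8% × 930.00 Cr = 423.34 Cr
Solidarity Surcharge: cap 88,140.00 Cr − YTD 83,070.00 Cr = 5,070.00 Cr subject; 5.9% × 5,070.00 Cr = 299.13 Cr
Total: 423.34 Cr + 299.13 Cr = 722.47 Cr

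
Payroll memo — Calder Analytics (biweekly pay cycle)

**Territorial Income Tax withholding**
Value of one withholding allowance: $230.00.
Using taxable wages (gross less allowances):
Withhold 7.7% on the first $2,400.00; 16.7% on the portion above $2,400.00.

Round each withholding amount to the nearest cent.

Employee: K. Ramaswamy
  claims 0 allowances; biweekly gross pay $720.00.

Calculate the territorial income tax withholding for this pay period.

Territorial Income Tax: taxable = $720.00
  7.7% × $720.00 = $55.44

$55.44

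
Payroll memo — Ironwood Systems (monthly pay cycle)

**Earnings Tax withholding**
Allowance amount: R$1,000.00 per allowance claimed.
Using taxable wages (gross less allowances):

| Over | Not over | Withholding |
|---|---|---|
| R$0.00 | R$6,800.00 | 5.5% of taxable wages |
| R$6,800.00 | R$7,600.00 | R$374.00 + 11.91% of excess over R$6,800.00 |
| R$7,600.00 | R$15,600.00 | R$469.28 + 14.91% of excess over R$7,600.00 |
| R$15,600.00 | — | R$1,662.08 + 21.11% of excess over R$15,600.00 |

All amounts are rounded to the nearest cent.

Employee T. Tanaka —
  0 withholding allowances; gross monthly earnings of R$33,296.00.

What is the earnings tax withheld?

Earnings Tax: taxable = R$33,296.00
  R$1,662.08 + 21.11% × (R$33,296.00 − R$15,600.00) = R$1,662.08 + 21.11% × R$17,696.00 = R$5,397.71

R$5,397.71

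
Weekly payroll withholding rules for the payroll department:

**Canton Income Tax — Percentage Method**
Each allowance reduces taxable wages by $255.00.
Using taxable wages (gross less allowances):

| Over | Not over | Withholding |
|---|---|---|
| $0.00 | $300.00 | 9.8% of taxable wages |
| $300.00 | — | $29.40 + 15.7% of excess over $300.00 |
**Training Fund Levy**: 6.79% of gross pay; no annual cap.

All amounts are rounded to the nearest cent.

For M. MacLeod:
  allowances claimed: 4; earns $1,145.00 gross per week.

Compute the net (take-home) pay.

Canton Income Tax: taxable = $1,145.00 − 4×$255.00 = $125.00
  9.8% × $125.00 = $12.25
Training Fund Levy: 6.79% × $1,145.00 = $77.75
Total withheld: $12.25 + $77.75 = $90.00
Net pay: $1,145.00 − $90.00 = $1,055.00

$1,055.00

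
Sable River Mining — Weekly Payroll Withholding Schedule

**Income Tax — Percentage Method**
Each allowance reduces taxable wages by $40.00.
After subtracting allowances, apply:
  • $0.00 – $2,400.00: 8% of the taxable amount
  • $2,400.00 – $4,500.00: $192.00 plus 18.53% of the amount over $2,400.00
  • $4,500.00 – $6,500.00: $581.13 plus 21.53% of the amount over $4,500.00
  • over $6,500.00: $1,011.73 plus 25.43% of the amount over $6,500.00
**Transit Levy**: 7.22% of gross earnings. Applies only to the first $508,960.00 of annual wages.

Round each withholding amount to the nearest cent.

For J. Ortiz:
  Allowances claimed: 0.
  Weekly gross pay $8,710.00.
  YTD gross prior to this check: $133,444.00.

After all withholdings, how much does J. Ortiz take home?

Income Tax: taxable = $8,710.00
  $1,011.73 + 25.43% × ($8,710.00 − $6,500.00) = $1,011.73 + 25.43% × $2,210.00 = $1,573.73
Transit Levy: 7.22% × $8,710.00 = $628.86
Total withheld: $1,573.73 + $628.86 = $2,202.59
Net pay: $8,710.00 − $2,202.59 = $6,507.41

$6,507.41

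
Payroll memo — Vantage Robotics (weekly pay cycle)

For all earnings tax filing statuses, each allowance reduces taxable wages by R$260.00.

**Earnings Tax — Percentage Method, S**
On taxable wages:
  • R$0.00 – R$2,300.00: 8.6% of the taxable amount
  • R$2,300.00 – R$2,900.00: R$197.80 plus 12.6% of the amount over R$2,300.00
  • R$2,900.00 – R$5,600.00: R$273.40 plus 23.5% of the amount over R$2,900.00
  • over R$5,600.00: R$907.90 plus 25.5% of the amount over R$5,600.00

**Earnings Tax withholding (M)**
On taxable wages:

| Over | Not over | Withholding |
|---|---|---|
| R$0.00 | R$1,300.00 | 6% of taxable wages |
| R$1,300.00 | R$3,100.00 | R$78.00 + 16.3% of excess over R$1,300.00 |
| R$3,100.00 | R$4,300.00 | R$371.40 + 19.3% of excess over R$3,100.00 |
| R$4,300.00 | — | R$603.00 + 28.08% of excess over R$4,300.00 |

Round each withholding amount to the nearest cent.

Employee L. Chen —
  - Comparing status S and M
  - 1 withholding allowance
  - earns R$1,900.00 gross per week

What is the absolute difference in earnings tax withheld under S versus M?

R$7.62

Earnings Tax (S): taxable = R$1,900.00 − 1×R$260.00 = R$1,640.00
  8.6% × R$1,640.00 = R$141.04
Earnings Tax (M): taxable = R$1,900.00 − 1×R$260.00 = R$1,640.00
  R$78.00 + 16.3% × (R$1,640.00 − R$1,300.00) = R$78.00 + 16.3% × R$340.00 = R$133.42
Difference: |R$141.04 − R$133.42| = R$7.62 (higher under S)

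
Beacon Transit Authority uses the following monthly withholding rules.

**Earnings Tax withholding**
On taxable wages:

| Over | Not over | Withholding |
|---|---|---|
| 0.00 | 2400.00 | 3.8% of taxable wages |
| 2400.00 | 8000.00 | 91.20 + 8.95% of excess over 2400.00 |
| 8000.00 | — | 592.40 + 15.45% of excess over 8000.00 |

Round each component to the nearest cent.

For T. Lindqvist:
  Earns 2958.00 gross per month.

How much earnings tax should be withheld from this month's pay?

Earnings Tax: taxable = 2958.00
  91.20 + 8.95% × (2958.00 − 2400.00) = 91.20 + 8.95% × 558.00 = 141.14

141.14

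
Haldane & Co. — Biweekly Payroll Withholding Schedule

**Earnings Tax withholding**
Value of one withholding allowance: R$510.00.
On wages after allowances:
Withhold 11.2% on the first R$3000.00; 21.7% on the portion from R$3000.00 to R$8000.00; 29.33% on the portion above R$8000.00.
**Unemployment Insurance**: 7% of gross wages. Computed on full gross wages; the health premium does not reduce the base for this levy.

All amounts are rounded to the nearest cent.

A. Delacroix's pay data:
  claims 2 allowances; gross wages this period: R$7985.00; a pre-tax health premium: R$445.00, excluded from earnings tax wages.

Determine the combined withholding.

R$1658.79

Earnings Tax: taxable = R$7985.00 − R$445.00 − 2×R$510.00 = R$6520.00
  R$336.00 + 21.7% × (R$6520.00 − R$3000.00) = R$336.00 + 21.7% × R$3520.00 = R$1099.84
Unemployment Insurance: 7% × R$7985.00 = R$558.95
Total: R$1099.84 + R$558.95 = R$1658.79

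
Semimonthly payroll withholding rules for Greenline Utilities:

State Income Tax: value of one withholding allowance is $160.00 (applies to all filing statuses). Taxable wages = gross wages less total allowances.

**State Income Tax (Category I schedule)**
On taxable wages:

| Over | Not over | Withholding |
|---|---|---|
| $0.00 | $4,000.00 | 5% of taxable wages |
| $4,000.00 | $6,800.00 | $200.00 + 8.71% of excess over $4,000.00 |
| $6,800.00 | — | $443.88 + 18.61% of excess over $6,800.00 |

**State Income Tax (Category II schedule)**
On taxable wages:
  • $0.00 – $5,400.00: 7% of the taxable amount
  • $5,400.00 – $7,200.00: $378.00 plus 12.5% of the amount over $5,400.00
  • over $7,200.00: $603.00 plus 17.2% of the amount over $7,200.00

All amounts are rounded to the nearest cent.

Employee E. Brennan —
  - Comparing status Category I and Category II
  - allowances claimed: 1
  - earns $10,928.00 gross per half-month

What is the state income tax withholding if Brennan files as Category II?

State Income Tax (Category II): taxable = $10,928.00 − 1×$160.00 = $10,768.00
  $603.00 + 17.2% × ($10,768.00 − $7,200.00) = $603.00 + 17.2% × $3,568.00 = $1,216.70

$1,216.70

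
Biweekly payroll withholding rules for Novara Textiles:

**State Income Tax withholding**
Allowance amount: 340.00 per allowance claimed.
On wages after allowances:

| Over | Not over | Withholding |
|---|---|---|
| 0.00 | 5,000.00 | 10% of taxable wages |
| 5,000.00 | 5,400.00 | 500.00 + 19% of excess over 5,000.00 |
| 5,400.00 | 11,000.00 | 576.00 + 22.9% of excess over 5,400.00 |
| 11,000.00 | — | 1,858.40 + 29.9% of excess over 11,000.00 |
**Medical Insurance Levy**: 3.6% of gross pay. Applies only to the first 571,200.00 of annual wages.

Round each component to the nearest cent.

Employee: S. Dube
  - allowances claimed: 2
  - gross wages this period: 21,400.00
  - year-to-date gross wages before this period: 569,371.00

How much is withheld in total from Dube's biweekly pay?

State Income Tax: taxable = 21,400.00 − 2×340.00 = 20,720.00
  1,858.40 + 29.9% × (20,720.00 − 11,000.00) = 1,858.40 + 29.9% × 9,720.00 = 4,764.68
Medical Insurance Levy: cap 571,200.00 − YTD 569,371.00 = 1,829.00 subject; 3.6% × 1,829.00 = 65.84
Total: 4,764.68 + 65.84 = 4,830.52

4,830.52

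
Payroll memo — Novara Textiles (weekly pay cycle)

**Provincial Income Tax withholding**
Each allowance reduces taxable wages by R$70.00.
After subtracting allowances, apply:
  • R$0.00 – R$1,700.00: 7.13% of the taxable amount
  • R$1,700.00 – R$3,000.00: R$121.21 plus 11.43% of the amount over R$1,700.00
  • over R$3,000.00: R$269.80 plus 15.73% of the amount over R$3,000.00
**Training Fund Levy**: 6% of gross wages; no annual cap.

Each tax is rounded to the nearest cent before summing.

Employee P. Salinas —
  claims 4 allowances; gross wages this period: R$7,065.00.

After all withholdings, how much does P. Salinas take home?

Provincial Income Tax: taxable = R$7,065.00 − 4×R$70.00 = R$6,785.00
  R$269.80 + 15.73% × (R$6,785.00 − R$3,000.00) = R$269.80 + 15.73% × R$3,785.00 = R$865.18
Training Fund Levy: 6% × R$7,065.00 = R$423.90
Total withheld: R$865.18 + R$423.90 = R$1,289.08
Net pay: R$7,065.00 − R$1,289.08 = R$5,775.92

R$5,775.92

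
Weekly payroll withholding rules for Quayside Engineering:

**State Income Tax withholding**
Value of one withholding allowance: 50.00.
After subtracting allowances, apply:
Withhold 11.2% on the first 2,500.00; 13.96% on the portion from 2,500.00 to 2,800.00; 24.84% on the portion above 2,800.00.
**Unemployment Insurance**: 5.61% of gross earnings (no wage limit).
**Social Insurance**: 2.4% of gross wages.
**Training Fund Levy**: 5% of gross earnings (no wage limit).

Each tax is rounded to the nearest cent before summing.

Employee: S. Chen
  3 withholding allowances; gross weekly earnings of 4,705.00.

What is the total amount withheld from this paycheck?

State Income Tax: taxable = 4,705.00 − 3×50.00 = 4,555.00
  321.88 + 24.84% × (4,555.00 − 2,800.00) = 321.88 + 24.84% × 1,755.00 = 757.82
Unemployment Insurance: 5.61% × 4,705.00 = 263.95
Social Insurance: 2.4% × 4,705.00 = 112.92
Training Fund Levy: 5% × 4,705.00 = 235.25
Total: 757.82 + 263.95 + 112.92 + 235.25 = 1,369.94

1,369.94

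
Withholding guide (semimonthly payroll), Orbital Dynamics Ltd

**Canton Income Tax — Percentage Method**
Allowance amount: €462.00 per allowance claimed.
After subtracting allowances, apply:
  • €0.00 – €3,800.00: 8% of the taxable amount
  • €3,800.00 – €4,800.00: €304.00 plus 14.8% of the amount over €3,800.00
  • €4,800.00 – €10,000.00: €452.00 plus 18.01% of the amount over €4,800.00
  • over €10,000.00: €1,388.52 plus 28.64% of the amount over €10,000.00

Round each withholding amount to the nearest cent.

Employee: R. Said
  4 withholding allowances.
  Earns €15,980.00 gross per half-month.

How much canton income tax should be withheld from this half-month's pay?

Canton Income Tax: taxable = €15,980.00 − 4×€462.00 = €14,132.00
  €1,388.52 + 28.64% × (€14,132.00 − €10,000.00) = €1,388.52 + 28.64% × €4,132.00 = €2,571.92

€2,571.92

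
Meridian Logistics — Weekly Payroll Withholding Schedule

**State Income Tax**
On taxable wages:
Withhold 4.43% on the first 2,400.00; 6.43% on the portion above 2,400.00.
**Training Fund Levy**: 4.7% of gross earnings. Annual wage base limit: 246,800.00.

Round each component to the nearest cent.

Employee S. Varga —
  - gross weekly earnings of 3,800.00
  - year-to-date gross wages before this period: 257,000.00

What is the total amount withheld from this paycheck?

State Income Tax: taxable = 3,800.00
  106.32 + 6.43% × (3,800.00 − 2,400.00) = 106.32 + 6.43% × 1,400.00 = 196.34
Training Fund Levy: YTD 257,000.00 ≥ cap 246,800.00 → 0.00
Total: 196.34 + 0.00 = 196.34

196.34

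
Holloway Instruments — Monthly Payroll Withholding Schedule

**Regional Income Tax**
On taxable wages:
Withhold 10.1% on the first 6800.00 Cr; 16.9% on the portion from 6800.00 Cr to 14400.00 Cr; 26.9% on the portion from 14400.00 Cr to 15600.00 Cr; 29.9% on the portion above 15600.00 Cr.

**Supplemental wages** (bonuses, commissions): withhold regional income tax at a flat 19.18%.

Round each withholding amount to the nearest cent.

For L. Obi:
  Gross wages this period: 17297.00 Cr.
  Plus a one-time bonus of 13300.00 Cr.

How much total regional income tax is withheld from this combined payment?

5352.34 Cr

Regional Income Tax: taxable = 17297.00 Cr
  2294.00 Cr + 29.9% × (17297.00 Cr − 15600.00 Cr) = 2294.00 Cr + 29.9% × 1697.00 Cr = 2801.40 Cr
Supplemental (19.18% flat on bonus): 19.18% × 13300.00 Cr = 2550.94 Cr
Total regional income tax: 2801.40 Cr + 2550.94 Cr = 5352.34 Cr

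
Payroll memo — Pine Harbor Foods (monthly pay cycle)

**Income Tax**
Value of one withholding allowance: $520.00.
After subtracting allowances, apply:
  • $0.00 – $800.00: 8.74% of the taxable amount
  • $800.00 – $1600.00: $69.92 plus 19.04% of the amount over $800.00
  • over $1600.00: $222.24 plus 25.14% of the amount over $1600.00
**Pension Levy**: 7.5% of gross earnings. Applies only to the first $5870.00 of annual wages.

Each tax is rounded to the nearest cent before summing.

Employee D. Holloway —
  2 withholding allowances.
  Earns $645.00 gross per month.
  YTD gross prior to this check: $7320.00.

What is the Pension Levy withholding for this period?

Pension Levy: YTD $7320.00 ≥ cap $5870.00 → $0.00

$0.00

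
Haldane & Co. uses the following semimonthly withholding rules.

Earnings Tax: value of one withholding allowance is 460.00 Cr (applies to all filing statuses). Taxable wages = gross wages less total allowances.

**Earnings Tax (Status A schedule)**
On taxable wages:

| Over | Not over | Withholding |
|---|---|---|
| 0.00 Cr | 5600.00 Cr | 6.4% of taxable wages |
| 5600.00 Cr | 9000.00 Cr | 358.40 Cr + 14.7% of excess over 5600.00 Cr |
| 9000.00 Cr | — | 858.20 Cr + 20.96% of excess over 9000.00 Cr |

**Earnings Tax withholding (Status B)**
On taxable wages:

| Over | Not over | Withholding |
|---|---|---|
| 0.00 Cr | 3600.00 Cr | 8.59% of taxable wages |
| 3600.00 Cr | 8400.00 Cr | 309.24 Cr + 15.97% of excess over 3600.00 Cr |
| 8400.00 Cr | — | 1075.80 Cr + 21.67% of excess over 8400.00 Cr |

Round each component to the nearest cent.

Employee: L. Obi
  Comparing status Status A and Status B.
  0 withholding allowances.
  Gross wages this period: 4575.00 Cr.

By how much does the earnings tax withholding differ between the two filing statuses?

Earnings Tax (Status A): taxable = 4575.00 Cr
  6.4% × 4575.00 Cr = 292.80 Cr
Earnings Tax (Status B): taxable = 4575.00 Cr
  309.24 Cr + 15.97% × (4575.00 Cr − 3600.00 Cr) = 309.24 Cr + 15.97% × 975.00 Cr = 464.95 Cr
Difference: |292.80 Cr − 464.95 Cr| = 172.15 Cr (higher under Status B)

172.15 Cr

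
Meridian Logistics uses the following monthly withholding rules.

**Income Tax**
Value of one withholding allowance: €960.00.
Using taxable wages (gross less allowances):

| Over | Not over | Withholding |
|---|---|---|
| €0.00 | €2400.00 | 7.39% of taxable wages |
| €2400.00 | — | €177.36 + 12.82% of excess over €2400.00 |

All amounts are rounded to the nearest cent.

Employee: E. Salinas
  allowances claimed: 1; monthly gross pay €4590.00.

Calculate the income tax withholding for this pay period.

€335.05

Income Tax: taxable = €4590.00 − 1×€960.00 = €3630.00
  €177.36 + 12.82% × (€3630.00 − €2400.00) = €177.36 + 12.82% × €1230.00 = €335.05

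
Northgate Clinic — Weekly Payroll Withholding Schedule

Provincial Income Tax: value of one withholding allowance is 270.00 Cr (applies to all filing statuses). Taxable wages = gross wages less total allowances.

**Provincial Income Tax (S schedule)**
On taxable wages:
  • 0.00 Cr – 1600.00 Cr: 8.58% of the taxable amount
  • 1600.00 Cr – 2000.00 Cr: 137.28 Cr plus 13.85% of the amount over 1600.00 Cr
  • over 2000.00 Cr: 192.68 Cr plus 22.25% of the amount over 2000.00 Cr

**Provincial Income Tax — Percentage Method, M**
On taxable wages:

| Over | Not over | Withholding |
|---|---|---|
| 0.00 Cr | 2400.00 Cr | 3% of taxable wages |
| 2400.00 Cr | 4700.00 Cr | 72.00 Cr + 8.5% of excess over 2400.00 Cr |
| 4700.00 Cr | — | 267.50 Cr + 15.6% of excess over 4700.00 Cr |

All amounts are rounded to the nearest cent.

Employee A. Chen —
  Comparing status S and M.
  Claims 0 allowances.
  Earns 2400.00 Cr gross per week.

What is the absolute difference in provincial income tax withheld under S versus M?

Provincial Income Tax (S): taxable = 2400.00 Cr
  192.68 Cr + 22.25% × (2400.00 Cr − 2000.00 Cr) = 192.68 Cr + 22.25% × 400.00 Cr = 281.68 Cr
Provincial Income Tax (M): taxable = 2400.00 Cr
  3% × 2400.00 Cr = 72.00 Cr
Difference: |281.68 Cr − 72.00 Cr| = 209.68 Cr (higher under S)

209.68 Cr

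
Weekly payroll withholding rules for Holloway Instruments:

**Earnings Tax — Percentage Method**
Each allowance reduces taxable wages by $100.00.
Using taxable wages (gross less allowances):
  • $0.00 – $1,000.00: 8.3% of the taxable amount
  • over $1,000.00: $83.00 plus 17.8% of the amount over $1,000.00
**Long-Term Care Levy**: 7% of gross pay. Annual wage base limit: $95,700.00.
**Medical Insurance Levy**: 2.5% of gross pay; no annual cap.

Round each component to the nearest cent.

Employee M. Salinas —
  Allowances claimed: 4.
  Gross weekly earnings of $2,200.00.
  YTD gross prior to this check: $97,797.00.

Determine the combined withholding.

Earnings Tax: taxable = $2,200.00 − 4×$100.00 = $1,800.00
  $83.00 + 17.8% × ($1,800.00 − $1,000.00) = $83.00 + 17.8% × $800.00 = $225.40
Long-Term Care Levy: YTD $97,797.00 ≥ cap $95,700.00 → $0.00
Medical Insurance Levy: 2.5% × $2,200.00 = $55.00
Total: $225.40 + $0.00 + $55.00 = $280.40

$280.40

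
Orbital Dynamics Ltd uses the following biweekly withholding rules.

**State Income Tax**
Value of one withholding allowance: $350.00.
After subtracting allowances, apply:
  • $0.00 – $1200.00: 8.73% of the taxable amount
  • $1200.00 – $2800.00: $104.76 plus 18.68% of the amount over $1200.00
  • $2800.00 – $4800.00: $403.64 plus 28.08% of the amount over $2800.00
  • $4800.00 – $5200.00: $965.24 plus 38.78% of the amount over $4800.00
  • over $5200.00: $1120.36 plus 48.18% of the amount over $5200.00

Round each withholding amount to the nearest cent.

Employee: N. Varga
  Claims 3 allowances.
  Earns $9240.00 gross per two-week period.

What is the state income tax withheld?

$2560.94

State Income Tax: taxable = $9240.00 − 3×$350.00 = $8190.00
  $1120.36 + 48.18% × ($8190.00 − $5200.00) = $1120.36 + 48.18% × $2990.00 = $2560.94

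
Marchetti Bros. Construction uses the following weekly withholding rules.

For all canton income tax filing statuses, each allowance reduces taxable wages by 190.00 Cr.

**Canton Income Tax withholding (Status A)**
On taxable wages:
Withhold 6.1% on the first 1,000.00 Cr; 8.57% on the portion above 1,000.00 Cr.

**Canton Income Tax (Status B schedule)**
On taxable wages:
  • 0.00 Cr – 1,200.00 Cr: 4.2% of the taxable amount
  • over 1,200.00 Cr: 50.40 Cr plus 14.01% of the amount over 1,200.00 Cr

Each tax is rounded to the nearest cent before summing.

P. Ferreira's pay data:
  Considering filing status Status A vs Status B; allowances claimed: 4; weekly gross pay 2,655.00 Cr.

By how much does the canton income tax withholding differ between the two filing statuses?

10.07 Cr

Canton Income Tax (Status A): taxable = 2,655.00 Cr − 4×190.00 Cr = 1,895.00 Cr
  61.00 Cr + 8.57% × (1,895.00 Cr − 1,000.00 Cr) = 61.00 Cr + 8.57% × 895.00 Cr = 137.70 Cr
Canton Income Tax (Status B): taxable = 2,655.00 Cr − 4×190.00 Cr = 1,895.00 Cr
  50.40 Cr + 14.01% × (1,895.00 Cr − 1,200.00 Cr) = 50.40 Cr + 14.01% × 695.00 Cr = 147.77 Cr
Difference: |137.70 Cr − 147.77 Cr| = 10.07 Cr (higher under Status B)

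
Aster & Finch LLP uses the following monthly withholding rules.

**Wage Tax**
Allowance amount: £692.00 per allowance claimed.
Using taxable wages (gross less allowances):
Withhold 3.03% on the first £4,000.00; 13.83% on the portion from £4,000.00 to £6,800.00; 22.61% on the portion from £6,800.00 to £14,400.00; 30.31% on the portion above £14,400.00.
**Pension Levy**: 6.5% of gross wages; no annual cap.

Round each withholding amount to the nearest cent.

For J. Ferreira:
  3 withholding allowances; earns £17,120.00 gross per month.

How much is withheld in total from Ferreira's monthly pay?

£3,534.80

Wage Tax: taxable = £17,120.00 − 3×£692.00 = £15,044.00
  £2,226.80 + 30.31% × (£15,044.00 − £14,400.00) = £2,226.80 + 30.31% × £644.00 = £2,422.00
Pension Levy: 6.5% × £17,120.00 = £1,112.80
Total: £2,422.00 + £1,112.80 = £3,534.80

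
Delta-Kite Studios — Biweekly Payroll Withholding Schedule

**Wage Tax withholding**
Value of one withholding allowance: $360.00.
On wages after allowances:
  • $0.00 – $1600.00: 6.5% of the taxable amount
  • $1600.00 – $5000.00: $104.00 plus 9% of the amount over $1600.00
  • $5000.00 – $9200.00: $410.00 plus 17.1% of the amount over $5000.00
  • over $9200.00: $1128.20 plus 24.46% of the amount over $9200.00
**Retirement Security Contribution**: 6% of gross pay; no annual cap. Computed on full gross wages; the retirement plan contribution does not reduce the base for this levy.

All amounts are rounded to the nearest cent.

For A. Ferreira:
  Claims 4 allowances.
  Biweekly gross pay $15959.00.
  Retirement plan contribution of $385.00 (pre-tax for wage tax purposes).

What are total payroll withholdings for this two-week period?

$3292.60

Wage Tax: taxable = $15959.00 − $385.00 − 4×$360.00 = $14134.00
  $1128.20 + 24.46% × ($14134.00 − $9200.00) = $1128.20 + 24.46% × $4934.00 = $2335.06
Retirement Security Contribution: 6% × $15959.00 = $957.54
Total: $2335.06 + $957.54 = $3292.60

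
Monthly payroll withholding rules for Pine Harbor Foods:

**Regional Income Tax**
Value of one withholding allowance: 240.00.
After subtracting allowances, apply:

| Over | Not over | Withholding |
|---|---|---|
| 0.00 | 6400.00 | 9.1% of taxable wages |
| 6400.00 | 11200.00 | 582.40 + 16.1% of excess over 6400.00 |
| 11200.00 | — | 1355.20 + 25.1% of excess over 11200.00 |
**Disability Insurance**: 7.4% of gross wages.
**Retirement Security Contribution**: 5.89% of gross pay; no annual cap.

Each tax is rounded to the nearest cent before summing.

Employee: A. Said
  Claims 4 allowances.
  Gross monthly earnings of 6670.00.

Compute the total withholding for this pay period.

Regional Income Tax: taxable = 6670.00 − 4×240.00 = 5710.00
  9.1% × 5710.00 = 519.61
Disability Insurance: 7.4% × 6670.00 = 493.58
Retirement Security Contribution: 5.89% × 6670.00 = 392.86
Total: 519.61 + 493.58 + 392.86 = 1406.05

1406.05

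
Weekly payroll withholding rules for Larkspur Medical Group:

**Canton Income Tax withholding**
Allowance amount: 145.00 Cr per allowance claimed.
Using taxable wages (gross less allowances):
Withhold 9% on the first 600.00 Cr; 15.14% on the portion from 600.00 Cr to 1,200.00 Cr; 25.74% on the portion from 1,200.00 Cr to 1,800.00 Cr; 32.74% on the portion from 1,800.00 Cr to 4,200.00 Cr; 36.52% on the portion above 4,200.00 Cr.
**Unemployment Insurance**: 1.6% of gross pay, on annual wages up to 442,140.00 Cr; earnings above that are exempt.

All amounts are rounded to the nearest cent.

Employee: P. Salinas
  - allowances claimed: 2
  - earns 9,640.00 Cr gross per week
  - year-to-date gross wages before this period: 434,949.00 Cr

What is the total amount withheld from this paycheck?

Canton Income Tax: taxable = 9,640.00 Cr − 2×145.00 Cr = 9,350.00 Cr
  1,085.04 Cr + 36.52% × (9,350.00 Cr − 4,200.00 Cr) = 1,085.04 Cr + 36.52% × 5,150.00 Cr = 2,965.82 Cr
Unemployment Insurance: cap 442,140.00 Cr − YTD 434,949.00 Cr = 7,191.00 Cr subject; 1.6% × 7,191.00 Cr = 115.06 Cr
Total: 2,965.82 Cr + 115.06 Cr = 3,080.88 Cr

3,080.88 Cr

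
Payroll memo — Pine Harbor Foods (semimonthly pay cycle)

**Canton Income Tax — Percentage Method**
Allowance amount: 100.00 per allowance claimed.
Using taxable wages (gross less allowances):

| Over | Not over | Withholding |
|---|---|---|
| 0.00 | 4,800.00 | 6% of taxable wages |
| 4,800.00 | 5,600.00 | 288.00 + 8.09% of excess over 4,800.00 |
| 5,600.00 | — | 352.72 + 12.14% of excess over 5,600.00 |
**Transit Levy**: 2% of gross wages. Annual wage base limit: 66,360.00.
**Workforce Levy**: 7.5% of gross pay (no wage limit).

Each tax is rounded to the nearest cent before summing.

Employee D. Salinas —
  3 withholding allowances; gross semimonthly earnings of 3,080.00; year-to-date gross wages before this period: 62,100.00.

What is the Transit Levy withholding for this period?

61.60

Transit Levy: 2% × 3,080.00 = 61.60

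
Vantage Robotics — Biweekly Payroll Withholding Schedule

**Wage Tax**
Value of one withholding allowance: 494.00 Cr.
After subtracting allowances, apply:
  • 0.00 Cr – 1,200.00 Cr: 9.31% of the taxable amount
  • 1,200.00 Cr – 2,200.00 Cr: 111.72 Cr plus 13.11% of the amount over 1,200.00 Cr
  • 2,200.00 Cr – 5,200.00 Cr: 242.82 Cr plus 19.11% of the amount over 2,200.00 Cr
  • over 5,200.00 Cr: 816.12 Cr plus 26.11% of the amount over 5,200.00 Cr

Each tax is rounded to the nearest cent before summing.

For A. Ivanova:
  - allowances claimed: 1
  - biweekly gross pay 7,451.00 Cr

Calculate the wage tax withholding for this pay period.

Wage Tax: taxable = 7,451.00 Cr − 1×494.00 Cr = 6,957.00 Cr
  816.12 Cr + 26.11% × (6,957.00 Cr − 5,200.00 Cr) = 816.12 Cr + 26.11% × 1,757.00 Cr = 1,274.87 Cr

1,274.87 Cr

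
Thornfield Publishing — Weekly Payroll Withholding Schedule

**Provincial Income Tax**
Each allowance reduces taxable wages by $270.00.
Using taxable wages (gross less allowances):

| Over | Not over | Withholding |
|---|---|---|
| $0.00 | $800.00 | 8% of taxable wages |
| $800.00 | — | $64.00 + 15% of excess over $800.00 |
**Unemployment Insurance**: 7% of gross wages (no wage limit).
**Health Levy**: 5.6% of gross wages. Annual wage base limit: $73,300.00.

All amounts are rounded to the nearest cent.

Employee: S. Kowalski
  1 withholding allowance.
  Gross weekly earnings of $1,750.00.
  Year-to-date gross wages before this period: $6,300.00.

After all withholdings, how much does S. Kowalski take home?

Provincial Income Tax: taxable = $1,750.00 − 1×$270.00 = $1,480.00
  $64.00 + 15% × ($1,480.00 − $800.00) = $64.00 + 15% × $680.00 = $166.00
Unemployment Insurance: 7% × $1,750.00 = $122.50
Health Levy: 5.6% × $1,750.00 = $98.00
Total withheld: $166.00 + $122.50 + $98.00 = $386.50
Net pay: $1,750.00 − $386.50 = $1,363.50

$1,363.50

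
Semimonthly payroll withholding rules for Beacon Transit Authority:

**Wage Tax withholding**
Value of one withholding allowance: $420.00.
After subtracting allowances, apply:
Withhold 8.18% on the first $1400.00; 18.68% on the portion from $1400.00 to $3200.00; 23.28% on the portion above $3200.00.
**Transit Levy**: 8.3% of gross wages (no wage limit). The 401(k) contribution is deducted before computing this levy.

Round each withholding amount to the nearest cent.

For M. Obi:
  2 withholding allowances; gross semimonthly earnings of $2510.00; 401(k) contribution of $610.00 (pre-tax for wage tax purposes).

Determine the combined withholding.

Wage Tax: taxable = $2510.00 − $610.00 − 2×$420.00 = $1060.00
  8.18% × $1060.00 = $86.71
Transit Levy: 8.3% × $1900.00 = $157.70
Total: $86.71 + $157.70 = $244.41

$244.41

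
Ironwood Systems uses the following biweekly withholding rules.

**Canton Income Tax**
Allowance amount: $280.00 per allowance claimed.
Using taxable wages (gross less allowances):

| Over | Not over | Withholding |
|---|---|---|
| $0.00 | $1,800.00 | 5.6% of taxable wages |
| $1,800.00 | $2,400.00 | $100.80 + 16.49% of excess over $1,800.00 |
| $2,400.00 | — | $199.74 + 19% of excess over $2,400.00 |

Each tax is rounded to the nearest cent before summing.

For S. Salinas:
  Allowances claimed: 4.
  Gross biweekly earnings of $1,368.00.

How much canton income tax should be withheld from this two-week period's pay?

Canton Income Tax: taxable = $1,368.00 − 4×$280.00 = $248.00
  5.6% × $248.00 = $13.89

$13.89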